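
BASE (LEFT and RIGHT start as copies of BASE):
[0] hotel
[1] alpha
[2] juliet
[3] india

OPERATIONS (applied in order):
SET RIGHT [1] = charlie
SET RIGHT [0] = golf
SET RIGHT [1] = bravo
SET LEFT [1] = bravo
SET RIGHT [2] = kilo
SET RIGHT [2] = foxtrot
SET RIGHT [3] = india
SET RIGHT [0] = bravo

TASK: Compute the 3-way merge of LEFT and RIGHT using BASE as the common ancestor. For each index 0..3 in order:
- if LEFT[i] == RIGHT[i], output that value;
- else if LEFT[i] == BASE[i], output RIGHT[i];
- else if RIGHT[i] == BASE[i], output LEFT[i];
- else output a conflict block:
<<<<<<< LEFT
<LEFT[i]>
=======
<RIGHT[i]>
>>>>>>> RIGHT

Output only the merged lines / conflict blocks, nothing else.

Final LEFT:  [hotel, bravo, juliet, india]
Final RIGHT: [bravo, bravo, foxtrot, india]
i=0: L=hotel=BASE, R=bravo -> take RIGHT -> bravo
i=1: L=bravo R=bravo -> agree -> bravo
i=2: L=juliet=BASE, R=foxtrot -> take RIGHT -> foxtrot
i=3: L=india R=india -> agree -> india

Answer: bravo
bravo
foxtrot
india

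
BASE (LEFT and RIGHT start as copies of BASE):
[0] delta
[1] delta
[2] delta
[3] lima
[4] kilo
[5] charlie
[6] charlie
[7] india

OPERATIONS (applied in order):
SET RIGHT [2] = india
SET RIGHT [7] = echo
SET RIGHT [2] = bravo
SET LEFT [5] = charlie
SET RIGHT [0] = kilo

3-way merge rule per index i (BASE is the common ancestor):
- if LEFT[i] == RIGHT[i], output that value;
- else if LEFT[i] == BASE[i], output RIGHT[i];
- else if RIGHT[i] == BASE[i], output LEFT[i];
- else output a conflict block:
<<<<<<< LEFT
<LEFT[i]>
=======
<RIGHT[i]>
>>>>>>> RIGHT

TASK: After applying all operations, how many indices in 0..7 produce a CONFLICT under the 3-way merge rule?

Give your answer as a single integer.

Answer: 0

Derivation:
Final LEFT:  [delta, delta, delta, lima, kilo, charlie, charlie, india]
Final RIGHT: [kilo, delta, bravo, lima, kilo, charlie, charlie, echo]
i=0: L=delta=BASE, R=kilo -> take RIGHT -> kilo
i=1: L=delta R=delta -> agree -> delta
i=2: L=delta=BASE, R=bravo -> take RIGHT -> bravo
i=3: L=lima R=lima -> agree -> lima
i=4: L=kilo R=kilo -> agree -> kilo
i=5: L=charlie R=charlie -> agree -> charlie
i=6: L=charlie R=charlie -> agree -> charlie
i=7: L=india=BASE, R=echo -> take RIGHT -> echo
Conflict count: 0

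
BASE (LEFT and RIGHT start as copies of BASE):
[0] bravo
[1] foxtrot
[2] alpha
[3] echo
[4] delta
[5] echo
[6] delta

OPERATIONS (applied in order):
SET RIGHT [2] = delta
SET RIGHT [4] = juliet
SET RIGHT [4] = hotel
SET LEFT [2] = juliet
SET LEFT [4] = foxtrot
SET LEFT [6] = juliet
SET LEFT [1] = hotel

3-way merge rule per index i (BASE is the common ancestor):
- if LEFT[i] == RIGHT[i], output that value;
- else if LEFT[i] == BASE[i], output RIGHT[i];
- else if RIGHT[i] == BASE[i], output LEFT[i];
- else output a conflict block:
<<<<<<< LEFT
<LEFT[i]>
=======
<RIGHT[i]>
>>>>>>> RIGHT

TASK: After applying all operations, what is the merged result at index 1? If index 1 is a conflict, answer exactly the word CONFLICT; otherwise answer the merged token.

Answer: hotel

Derivation:
Final LEFT:  [bravo, hotel, juliet, echo, foxtrot, echo, juliet]
Final RIGHT: [bravo, foxtrot, delta, echo, hotel, echo, delta]
i=0: L=bravo R=bravo -> agree -> bravo
i=1: L=hotel, R=foxtrot=BASE -> take LEFT -> hotel
i=2: BASE=alpha L=juliet R=delta all differ -> CONFLICT
i=3: L=echo R=echo -> agree -> echo
i=4: BASE=delta L=foxtrot R=hotel all differ -> CONFLICT
i=5: L=echo R=echo -> agree -> echo
i=6: L=juliet, R=delta=BASE -> take LEFT -> juliet
Index 1 -> hotel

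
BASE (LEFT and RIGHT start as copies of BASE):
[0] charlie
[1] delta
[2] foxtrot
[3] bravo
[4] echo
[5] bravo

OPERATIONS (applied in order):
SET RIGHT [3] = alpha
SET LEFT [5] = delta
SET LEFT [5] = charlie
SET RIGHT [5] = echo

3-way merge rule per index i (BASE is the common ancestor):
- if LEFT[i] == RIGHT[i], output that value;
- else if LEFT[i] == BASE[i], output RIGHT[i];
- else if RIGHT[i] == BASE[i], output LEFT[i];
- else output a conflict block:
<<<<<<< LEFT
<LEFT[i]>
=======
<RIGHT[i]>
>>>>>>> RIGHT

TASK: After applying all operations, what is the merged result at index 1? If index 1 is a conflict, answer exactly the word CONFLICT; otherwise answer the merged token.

Answer: delta

Derivation:
Final LEFT:  [charlie, delta, foxtrot, bravo, echo, charlie]
Final RIGHT: [charlie, delta, foxtrot, alpha, echo, echo]
i=0: L=charlie R=charlie -> agree -> charlie
i=1: L=delta R=delta -> agree -> delta
i=2: L=foxtrot R=foxtrot -> agree -> foxtrot
i=3: L=bravo=BASE, R=alpha -> take RIGHT -> alpha
i=4: L=echo R=echo -> agree -> echo
i=5: BASE=bravo L=charlie R=echo all differ -> CONFLICT
Index 1 -> delta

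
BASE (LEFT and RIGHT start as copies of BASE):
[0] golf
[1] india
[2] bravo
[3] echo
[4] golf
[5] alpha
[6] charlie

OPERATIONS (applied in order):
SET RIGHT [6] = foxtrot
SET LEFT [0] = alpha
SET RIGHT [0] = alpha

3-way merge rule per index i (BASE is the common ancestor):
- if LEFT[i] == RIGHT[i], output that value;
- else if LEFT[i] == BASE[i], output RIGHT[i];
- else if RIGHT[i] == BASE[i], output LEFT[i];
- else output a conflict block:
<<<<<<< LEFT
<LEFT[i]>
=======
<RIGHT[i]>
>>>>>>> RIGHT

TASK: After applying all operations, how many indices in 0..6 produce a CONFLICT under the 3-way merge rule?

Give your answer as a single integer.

Final LEFT:  [alpha, india, bravo, echo, golf, alpha, charlie]
Final RIGHT: [alpha, india, bravo, echo, golf, alpha, foxtrot]
i=0: L=alpha R=alpha -> agree -> alpha
i=1: L=india R=india -> agree -> india
i=2: L=bravo R=bravo -> agree -> bravo
i=3: L=echo R=echo -> agree -> echo
i=4: L=golf R=golf -> agree -> golf
i=5: L=alpha R=alpha -> agree -> alpha
i=6: L=charlie=BASE, R=foxtrot -> take RIGHT -> foxtrot
Conflict count: 0

Answer: 0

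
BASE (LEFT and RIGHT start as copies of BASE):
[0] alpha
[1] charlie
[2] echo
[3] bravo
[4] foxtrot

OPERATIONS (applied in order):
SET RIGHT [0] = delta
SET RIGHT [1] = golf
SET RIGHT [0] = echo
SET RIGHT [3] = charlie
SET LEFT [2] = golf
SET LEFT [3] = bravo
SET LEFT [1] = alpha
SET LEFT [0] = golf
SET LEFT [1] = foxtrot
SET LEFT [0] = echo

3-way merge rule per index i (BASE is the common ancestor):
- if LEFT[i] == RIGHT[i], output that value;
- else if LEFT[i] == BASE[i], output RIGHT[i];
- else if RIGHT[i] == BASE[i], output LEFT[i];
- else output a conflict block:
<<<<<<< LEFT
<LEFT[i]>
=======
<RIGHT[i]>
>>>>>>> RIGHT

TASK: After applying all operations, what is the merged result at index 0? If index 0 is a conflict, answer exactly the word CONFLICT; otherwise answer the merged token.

Answer: echo

Derivation:
Final LEFT:  [echo, foxtrot, golf, bravo, foxtrot]
Final RIGHT: [echo, golf, echo, charlie, foxtrot]
i=0: L=echo R=echo -> agree -> echo
i=1: BASE=charlie L=foxtrot R=golf all differ -> CONFLICT
i=2: L=golf, R=echo=BASE -> take LEFT -> golf
i=3: L=bravo=BASE, R=charlie -> take RIGHT -> charlie
i=4: L=foxtrot R=foxtrot -> agree -> foxtrot
Index 0 -> echo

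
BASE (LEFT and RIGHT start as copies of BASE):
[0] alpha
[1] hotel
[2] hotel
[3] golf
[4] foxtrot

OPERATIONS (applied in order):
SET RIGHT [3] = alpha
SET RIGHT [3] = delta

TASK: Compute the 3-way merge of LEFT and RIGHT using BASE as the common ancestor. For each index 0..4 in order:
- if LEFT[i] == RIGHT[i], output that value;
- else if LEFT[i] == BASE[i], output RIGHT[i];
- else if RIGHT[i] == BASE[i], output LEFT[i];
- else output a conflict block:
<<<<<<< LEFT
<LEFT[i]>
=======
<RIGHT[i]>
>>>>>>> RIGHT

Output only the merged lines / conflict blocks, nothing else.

Final LEFT:  [alpha, hotel, hotel, golf, foxtrot]
Final RIGHT: [alpha, hotel, hotel, delta, foxtrot]
i=0: L=alpha R=alpha -> agree -> alpha
i=1: L=hotel R=hotel -> agree -> hotel
i=2: L=hotel R=hotel -> agree -> hotel
i=3: L=golf=BASE, R=delta -> take RIGHT -> delta
i=4: L=foxtrot R=foxtrot -> agree -> foxtrot

Answer: alpha
hotel
hotel
delta
foxtrot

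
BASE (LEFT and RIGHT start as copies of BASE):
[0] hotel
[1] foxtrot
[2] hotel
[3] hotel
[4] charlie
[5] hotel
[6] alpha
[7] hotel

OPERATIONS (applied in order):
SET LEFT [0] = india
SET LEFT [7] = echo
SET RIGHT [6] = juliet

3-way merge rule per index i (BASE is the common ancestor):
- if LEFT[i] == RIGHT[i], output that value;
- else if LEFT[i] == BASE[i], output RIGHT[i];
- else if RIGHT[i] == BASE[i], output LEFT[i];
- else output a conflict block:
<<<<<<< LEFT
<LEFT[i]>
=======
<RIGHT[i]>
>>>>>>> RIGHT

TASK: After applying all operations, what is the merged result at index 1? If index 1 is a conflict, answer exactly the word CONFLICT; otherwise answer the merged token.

Answer: foxtrot

Derivation:
Final LEFT:  [india, foxtrot, hotel, hotel, charlie, hotel, alpha, echo]
Final RIGHT: [hotel, foxtrot, hotel, hotel, charlie, hotel, juliet, hotel]
i=0: L=india, R=hotel=BASE -> take LEFT -> india
i=1: L=foxtrot R=foxtrot -> agree -> foxtrot
i=2: L=hotel R=hotel -> agree -> hotel
i=3: L=hotel R=hotel -> agree -> hotel
i=4: L=charlie R=charlie -> agree -> charlie
i=5: L=hotel R=hotel -> agree -> hotel
i=6: L=alpha=BASE, R=juliet -> take RIGHT -> juliet
i=7: L=echo, R=hotel=BASE -> take LEFT -> echo
Index 1 -> foxtrot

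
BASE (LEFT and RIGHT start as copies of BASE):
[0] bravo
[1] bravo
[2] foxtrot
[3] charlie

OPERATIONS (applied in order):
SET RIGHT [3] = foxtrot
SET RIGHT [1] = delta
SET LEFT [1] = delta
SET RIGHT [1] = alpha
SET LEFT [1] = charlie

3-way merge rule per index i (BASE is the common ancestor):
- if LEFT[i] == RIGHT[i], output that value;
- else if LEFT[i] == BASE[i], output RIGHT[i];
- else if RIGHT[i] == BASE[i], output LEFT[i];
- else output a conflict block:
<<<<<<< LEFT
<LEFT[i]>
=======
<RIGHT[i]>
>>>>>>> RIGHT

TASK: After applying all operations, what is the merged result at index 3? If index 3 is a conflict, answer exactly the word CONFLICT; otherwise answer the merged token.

Answer: foxtrot

Derivation:
Final LEFT:  [bravo, charlie, foxtrot, charlie]
Final RIGHT: [bravo, alpha, foxtrot, foxtrot]
i=0: L=bravo R=bravo -> agree -> bravo
i=1: BASE=bravo L=charlie R=alpha all differ -> CONFLICT
i=2: L=foxtrot R=foxtrot -> agree -> foxtrot
i=3: L=charlie=BASE, R=foxtrot -> take RIGHT -> foxtrot
Index 3 -> foxtrot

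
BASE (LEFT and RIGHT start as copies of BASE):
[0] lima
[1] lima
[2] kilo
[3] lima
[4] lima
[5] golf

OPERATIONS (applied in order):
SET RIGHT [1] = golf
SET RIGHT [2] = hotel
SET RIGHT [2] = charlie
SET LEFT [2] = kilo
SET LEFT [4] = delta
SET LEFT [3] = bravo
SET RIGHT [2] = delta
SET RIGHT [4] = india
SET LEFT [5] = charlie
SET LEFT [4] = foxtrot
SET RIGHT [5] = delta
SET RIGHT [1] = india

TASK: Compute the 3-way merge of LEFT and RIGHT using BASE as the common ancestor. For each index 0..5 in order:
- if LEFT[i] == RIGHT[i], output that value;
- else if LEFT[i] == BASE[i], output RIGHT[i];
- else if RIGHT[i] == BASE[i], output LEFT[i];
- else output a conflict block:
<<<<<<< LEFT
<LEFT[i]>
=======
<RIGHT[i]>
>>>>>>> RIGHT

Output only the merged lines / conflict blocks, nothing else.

Answer: lima
india
delta
bravo
<<<<<<< LEFT
foxtrot
=======
india
>>>>>>> RIGHT
<<<<<<< LEFT
charlie
=======
delta
>>>>>>> RIGHT

Derivation:
Final LEFT:  [lima, lima, kilo, bravo, foxtrot, charlie]
Final RIGHT: [lima, india, delta, lima, india, delta]
i=0: L=lima R=lima -> agree -> lima
i=1: L=lima=BASE, R=india -> take RIGHT -> india
i=2: L=kilo=BASE, R=delta -> take RIGHT -> delta
i=3: L=bravo, R=lima=BASE -> take LEFT -> bravo
i=4: BASE=lima L=foxtrot R=india all differ -> CONFLICT
i=5: BASE=golf L=charlie R=delta all differ -> CONFLICT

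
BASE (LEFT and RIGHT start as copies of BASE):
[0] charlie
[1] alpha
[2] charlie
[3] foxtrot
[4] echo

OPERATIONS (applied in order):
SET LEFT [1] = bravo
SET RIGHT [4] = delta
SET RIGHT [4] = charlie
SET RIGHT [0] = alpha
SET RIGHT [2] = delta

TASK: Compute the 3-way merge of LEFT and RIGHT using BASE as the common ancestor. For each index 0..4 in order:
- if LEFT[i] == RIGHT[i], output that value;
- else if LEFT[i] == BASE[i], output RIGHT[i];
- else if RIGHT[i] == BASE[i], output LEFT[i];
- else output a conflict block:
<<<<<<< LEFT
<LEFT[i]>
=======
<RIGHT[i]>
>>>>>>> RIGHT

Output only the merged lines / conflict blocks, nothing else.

Final LEFT:  [charlie, bravo, charlie, foxtrot, echo]
Final RIGHT: [alpha, alpha, delta, foxtrot, charlie]
i=0: L=charlie=BASE, R=alpha -> take RIGHT -> alpha
i=1: L=bravo, R=alpha=BASE -> take LEFT -> bravo
i=2: L=charlie=BASE, R=delta -> take RIGHT -> delta
i=3: L=foxtrot R=foxtrot -> agree -> foxtrot
i=4: L=echo=BASE, R=charlie -> take RIGHT -> charlie

Answer: alpha
bravo
delta
foxtrot
charlie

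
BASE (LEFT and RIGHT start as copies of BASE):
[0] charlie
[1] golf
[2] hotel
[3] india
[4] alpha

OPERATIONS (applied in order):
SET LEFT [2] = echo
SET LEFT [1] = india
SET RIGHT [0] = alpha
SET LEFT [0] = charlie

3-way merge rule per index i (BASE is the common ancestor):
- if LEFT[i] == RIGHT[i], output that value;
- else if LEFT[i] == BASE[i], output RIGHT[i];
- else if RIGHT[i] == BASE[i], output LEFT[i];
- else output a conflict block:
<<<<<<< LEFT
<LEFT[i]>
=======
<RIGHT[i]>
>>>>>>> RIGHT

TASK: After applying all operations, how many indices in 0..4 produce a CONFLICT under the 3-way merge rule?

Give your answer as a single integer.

Final LEFT:  [charlie, india, echo, india, alpha]
Final RIGHT: [alpha, golf, hotel, india, alpha]
i=0: L=charlie=BASE, R=alpha -> take RIGHT -> alpha
i=1: L=india, R=golf=BASE -> take LEFT -> india
i=2: L=echo, R=hotel=BASE -> take LEFT -> echo
i=3: L=india R=india -> agree -> india
i=4: L=alpha R=alpha -> agree -> alpha
Conflict count: 0

Answer: 0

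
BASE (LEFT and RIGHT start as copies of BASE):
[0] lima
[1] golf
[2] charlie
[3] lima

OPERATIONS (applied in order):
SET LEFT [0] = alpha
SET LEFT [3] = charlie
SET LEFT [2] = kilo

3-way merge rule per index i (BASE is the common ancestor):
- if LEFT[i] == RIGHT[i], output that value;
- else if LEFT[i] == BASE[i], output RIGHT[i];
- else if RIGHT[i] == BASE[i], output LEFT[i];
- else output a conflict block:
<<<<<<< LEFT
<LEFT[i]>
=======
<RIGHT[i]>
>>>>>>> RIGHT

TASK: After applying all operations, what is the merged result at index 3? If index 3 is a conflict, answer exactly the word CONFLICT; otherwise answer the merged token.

Answer: charlie

Derivation:
Final LEFT:  [alpha, golf, kilo, charlie]
Final RIGHT: [lima, golf, charlie, lima]
i=0: L=alpha, R=lima=BASE -> take LEFT -> alpha
i=1: L=golf R=golf -> agree -> golf
i=2: L=kilo, R=charlie=BASE -> take LEFT -> kilo
i=3: L=charlie, R=lima=BASE -> take LEFT -> charlie
Index 3 -> charlie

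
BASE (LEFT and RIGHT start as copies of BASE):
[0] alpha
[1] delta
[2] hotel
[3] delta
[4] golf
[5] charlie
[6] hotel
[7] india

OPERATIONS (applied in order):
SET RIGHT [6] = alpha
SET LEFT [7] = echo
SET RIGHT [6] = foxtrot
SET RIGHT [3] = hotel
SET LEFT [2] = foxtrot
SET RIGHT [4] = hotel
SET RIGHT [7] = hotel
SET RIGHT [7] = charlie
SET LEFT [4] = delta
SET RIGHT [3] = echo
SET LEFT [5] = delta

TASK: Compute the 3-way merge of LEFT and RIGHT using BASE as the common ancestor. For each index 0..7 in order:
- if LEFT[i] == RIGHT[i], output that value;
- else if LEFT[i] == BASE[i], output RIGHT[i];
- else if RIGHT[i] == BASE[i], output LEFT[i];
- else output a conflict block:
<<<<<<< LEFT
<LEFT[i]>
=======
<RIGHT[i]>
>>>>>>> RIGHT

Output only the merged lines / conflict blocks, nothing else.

Final LEFT:  [alpha, delta, foxtrot, delta, delta, delta, hotel, echo]
Final RIGHT: [alpha, delta, hotel, echo, hotel, charlie, foxtrot, charlie]
i=0: L=alpha R=alpha -> agree -> alpha
i=1: L=delta R=delta -> agree -> delta
i=2: L=foxtrot, R=hotel=BASE -> take LEFT -> foxtrot
i=3: L=delta=BASE, R=echo -> take RIGHT -> echo
i=4: BASE=golf L=delta R=hotel all differ -> CONFLICT
i=5: L=delta, R=charlie=BASE -> take LEFT -> delta
i=6: L=hotel=BASE, R=foxtrot -> take RIGHT -> foxtrot
i=7: BASE=india L=echo R=charlie all differ -> CONFLICT

Answer: alpha
delta
foxtrot
echo
<<<<<<< LEFT
delta
=======
hotel
>>>>>>> RIGHT
delta
foxtrot
<<<<<<< LEFT
echo
=======
charlie
>>>>>>> RIGHT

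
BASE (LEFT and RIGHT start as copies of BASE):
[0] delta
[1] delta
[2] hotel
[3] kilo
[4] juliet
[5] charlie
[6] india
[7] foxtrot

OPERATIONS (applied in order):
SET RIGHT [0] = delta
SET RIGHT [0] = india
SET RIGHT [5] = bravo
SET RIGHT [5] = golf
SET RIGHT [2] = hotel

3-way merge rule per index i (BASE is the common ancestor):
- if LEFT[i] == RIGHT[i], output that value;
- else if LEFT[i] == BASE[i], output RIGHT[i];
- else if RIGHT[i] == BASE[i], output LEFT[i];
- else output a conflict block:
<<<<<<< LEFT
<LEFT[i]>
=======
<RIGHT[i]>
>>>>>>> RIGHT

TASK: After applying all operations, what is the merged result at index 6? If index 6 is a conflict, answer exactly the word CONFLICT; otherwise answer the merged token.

Answer: india

Derivation:
Final LEFT:  [delta, delta, hotel, kilo, juliet, charlie, india, foxtrot]
Final RIGHT: [india, delta, hotel, kilo, juliet, golf, india, foxtrot]
i=0: L=delta=BASE, R=india -> take RIGHT -> india
i=1: L=delta R=delta -> agree -> delta
i=2: L=hotel R=hotel -> agree -> hotel
i=3: L=kilo R=kilo -> agree -> kilo
i=4: L=juliet R=juliet -> agree -> juliet
i=5: L=charlie=BASE, R=golf -> take RIGHT -> golf
i=6: L=india R=india -> agree -> india
i=7: L=foxtrot R=foxtrot -> agree -> foxtrot
Index 6 -> india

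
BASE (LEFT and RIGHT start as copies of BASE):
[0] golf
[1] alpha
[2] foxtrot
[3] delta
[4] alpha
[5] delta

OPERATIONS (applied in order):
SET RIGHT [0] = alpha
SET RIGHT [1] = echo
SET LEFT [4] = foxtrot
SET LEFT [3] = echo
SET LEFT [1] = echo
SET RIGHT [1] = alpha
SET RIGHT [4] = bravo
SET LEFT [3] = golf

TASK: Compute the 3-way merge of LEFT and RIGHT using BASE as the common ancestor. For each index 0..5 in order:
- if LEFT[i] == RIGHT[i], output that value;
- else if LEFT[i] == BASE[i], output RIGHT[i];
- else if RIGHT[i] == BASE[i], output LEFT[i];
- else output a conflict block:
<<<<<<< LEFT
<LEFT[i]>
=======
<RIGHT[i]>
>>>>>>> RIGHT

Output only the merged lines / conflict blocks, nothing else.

Final LEFT:  [golf, echo, foxtrot, golf, foxtrot, delta]
Final RIGHT: [alpha, alpha, foxtrot, delta, bravo, delta]
i=0: L=golf=BASE, R=alpha -> take RIGHT -> alpha
i=1: L=echo, R=alpha=BASE -> take LEFT -> echo
i=2: L=foxtrot R=foxtrot -> agree -> foxtrot
i=3: L=golf, R=delta=BASE -> take LEFT -> golf
i=4: BASE=alpha L=foxtrot R=bravo all differ -> CONFLICT
i=5: L=delta R=delta -> agree -> delta

Answer: alpha
echo
foxtrot
golf
<<<<<<< LEFT
foxtrot
=======
bravo
>>>>>>> RIGHT
delta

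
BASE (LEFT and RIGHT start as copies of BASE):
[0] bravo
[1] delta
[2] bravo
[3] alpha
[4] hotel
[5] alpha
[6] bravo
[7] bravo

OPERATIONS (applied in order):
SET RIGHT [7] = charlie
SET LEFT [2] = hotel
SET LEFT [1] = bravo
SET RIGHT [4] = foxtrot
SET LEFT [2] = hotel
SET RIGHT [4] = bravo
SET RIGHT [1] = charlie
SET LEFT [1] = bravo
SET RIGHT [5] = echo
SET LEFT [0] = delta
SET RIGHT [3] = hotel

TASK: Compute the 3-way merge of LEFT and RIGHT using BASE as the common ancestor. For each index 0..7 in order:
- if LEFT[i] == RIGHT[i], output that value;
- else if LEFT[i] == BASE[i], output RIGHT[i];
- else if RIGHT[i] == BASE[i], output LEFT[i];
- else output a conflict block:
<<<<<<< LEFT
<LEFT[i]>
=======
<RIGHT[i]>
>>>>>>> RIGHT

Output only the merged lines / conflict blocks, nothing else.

Final LEFT:  [delta, bravo, hotel, alpha, hotel, alpha, bravo, bravo]
Final RIGHT: [bravo, charlie, bravo, hotel, bravo, echo, bravo, charlie]
i=0: L=delta, R=bravo=BASE -> take LEFT -> delta
i=1: BASE=delta L=bravo R=charlie all differ -> CONFLICT
i=2: L=hotel, R=bravo=BASE -> take LEFT -> hotel
i=3: L=alpha=BASE, R=hotel -> take RIGHT -> hotel
i=4: L=hotel=BASE, R=bravo -> take RIGHT -> bravo
i=5: L=alpha=BASE, R=echo -> take RIGHT -> echo
i=6: L=bravo R=bravo -> agree -> bravo
i=7: L=bravo=BASE, R=charlie -> take RIGHT -> charlie

Answer: delta
<<<<<<< LEFT
bravo
=======
charlie
>>>>>>> RIGHT
hotel
hotel
bravo
echo
bravo
charlie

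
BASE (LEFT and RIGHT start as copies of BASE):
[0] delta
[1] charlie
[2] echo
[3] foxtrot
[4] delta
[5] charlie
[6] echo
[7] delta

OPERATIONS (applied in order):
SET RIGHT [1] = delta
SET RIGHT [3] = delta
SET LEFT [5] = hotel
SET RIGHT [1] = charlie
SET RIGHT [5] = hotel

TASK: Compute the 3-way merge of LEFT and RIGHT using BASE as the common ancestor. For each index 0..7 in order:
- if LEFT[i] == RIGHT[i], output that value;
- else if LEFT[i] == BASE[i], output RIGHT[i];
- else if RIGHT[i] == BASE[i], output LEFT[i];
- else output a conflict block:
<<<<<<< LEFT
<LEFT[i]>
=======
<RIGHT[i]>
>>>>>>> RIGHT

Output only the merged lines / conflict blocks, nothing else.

Answer: delta
charlie
echo
delta
delta
hotel
echo
delta

Derivation:
Final LEFT:  [delta, charlie, echo, foxtrot, delta, hotel, echo, delta]
Final RIGHT: [delta, charlie, echo, delta, delta, hotel, echo, delta]
i=0: L=delta R=delta -> agree -> delta
i=1: L=charlie R=charlie -> agree -> charlie
i=2: L=echo R=echo -> agree -> echo
i=3: L=foxtrot=BASE, R=delta -> take RIGHT -> delta
i=4: L=delta R=delta -> agree -> delta
i=5: L=hotel R=hotel -> agree -> hotel
i=6: L=echo R=echo -> agree -> echo
i=7: L=delta R=delta -> agree -> delta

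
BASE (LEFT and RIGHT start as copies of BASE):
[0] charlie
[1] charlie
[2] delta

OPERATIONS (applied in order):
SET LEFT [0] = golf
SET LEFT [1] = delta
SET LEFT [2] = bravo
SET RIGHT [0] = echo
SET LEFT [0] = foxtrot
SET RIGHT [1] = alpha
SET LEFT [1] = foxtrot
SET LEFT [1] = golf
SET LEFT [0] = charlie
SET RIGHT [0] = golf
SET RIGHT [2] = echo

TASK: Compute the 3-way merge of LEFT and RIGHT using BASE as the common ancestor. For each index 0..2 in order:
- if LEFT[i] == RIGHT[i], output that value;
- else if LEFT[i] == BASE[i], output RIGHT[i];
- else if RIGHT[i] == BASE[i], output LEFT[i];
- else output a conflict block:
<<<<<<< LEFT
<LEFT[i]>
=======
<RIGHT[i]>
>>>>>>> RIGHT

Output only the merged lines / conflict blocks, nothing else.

Answer: golf
<<<<<<< LEFT
golf
=======
alpha
>>>>>>> RIGHT
<<<<<<< LEFT
bravo
=======
echo
>>>>>>> RIGHT

Derivation:
Final LEFT:  [charlie, golf, bravo]
Final RIGHT: [golf, alpha, echo]
i=0: L=charlie=BASE, R=golf -> take RIGHT -> golf
i=1: BASE=charlie L=golf R=alpha all differ -> CONFLICT
i=2: BASE=delta L=bravo R=echo all differ -> CONFLICT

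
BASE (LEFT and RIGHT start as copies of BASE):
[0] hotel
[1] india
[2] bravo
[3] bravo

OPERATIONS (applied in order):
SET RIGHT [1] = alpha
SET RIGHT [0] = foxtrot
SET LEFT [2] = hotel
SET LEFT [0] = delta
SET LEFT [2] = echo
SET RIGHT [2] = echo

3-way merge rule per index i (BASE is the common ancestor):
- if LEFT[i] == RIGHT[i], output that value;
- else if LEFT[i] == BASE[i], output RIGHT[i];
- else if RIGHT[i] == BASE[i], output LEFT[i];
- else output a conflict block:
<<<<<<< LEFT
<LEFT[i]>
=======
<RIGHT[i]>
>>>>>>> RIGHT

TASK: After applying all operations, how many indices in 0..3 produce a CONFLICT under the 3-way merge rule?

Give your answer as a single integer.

Final LEFT:  [delta, india, echo, bravo]
Final RIGHT: [foxtrot, alpha, echo, bravo]
i=0: BASE=hotel L=delta R=foxtrot all differ -> CONFLICT
i=1: L=india=BASE, R=alpha -> take RIGHT -> alpha
i=2: L=echo R=echo -> agree -> echo
i=3: L=bravo R=bravo -> agree -> bravo
Conflict count: 1

Answer: 1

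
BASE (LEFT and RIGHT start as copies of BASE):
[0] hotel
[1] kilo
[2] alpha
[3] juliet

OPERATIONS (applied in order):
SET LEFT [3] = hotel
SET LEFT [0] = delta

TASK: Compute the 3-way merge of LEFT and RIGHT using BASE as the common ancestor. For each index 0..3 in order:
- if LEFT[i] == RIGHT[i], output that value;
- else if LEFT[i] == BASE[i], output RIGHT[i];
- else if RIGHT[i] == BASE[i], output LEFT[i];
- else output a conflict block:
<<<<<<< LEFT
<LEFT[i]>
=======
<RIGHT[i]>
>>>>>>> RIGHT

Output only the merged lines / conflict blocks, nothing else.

Answer: delta
kilo
alpha
hotel

Derivation:
Final LEFT:  [delta, kilo, alpha, hotel]
Final RIGHT: [hotel, kilo, alpha, juliet]
i=0: L=delta, R=hotel=BASE -> take LEFT -> delta
i=1: L=kilo R=kilo -> agree -> kilo
i=2: L=alpha R=alpha -> agree -> alpha
i=3: L=hotel, R=juliet=BASE -> take LEFT -> hotel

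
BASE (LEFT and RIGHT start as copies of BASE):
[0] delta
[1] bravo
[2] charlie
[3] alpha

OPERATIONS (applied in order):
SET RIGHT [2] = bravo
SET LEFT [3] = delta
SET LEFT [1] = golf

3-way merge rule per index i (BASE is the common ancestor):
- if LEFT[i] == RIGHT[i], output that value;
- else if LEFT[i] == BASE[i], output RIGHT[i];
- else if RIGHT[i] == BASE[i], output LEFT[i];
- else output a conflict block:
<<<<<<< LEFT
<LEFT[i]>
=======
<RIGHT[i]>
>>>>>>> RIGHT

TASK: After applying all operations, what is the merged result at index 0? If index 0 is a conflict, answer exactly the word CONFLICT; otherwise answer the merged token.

Final LEFT:  [delta, golf, charlie, delta]
Final RIGHT: [delta, bravo, bravo, alpha]
i=0: L=delta R=delta -> agree -> delta
i=1: L=golf, R=bravo=BASE -> take LEFT -> golf
i=2: L=charlie=BASE, R=bravo -> take RIGHT -> bravo
i=3: L=delta, R=alpha=BASE -> take LEFT -> delta
Index 0 -> delta

Answer: delta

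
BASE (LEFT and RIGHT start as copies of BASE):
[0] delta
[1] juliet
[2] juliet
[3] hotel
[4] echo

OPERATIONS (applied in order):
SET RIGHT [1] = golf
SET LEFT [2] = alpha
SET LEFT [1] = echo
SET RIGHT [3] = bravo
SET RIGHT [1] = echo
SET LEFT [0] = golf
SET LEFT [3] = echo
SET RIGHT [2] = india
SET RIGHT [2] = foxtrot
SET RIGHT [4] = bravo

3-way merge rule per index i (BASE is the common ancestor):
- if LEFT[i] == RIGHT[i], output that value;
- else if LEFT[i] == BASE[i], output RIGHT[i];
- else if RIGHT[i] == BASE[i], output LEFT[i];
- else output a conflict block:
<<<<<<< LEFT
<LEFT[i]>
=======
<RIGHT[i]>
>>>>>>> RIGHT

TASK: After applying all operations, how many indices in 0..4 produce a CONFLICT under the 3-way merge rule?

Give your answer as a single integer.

Final LEFT:  [golf, echo, alpha, echo, echo]
Final RIGHT: [delta, echo, foxtrot, bravo, bravo]
i=0: L=golf, R=delta=BASE -> take LEFT -> golf
i=1: L=echo R=echo -> agree -> echo
i=2: BASE=juliet L=alpha R=foxtrot all differ -> CONFLICT
i=3: BASE=hotel L=echo R=bravo all differ -> CONFLICT
i=4: L=echo=BASE, R=bravo -> take RIGHT -> bravo
Conflict count: 2

Answer: 2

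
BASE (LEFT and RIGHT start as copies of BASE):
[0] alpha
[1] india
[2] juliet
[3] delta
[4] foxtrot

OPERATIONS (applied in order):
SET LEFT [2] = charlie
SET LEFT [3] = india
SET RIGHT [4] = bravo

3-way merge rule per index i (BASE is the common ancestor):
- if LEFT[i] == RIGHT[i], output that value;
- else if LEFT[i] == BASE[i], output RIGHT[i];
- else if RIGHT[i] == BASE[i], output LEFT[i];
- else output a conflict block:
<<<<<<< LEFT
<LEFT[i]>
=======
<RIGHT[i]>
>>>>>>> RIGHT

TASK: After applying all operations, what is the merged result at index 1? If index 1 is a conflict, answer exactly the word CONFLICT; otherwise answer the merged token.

Final LEFT:  [alpha, india, charlie, india, foxtrot]
Final RIGHT: [alpha, india, juliet, delta, bravo]
i=0: L=alpha R=alpha -> agree -> alpha
i=1: L=india R=india -> agree -> india
i=2: L=charlie, R=juliet=BASE -> take LEFT -> charlie
i=3: L=india, R=delta=BASE -> take LEFT -> india
i=4: L=foxtrot=BASE, R=bravo -> take RIGHT -> bravo
Index 1 -> india

Answer: india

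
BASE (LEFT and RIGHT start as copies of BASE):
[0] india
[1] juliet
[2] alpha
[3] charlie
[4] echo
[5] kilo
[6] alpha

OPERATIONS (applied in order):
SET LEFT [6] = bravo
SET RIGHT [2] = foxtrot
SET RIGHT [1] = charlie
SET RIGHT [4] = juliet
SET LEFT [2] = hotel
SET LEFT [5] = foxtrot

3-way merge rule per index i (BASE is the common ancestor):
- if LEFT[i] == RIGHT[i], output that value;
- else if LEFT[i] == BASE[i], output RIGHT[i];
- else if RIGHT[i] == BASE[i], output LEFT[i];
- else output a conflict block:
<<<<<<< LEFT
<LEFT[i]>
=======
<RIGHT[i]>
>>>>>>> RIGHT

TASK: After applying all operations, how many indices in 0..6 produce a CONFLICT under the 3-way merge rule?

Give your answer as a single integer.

Final LEFT:  [india, juliet, hotel, charlie, echo, foxtrot, bravo]
Final RIGHT: [india, charlie, foxtrot, charlie, juliet, kilo, alpha]
i=0: L=india R=india -> agree -> india
i=1: L=juliet=BASE, R=charlie -> take RIGHT -> charlie
i=2: BASE=alpha L=hotel R=foxtrot all differ -> CONFLICT
i=3: L=charlie R=charlie -> agree -> charlie
i=4: L=echo=BASE, R=juliet -> take RIGHT -> juliet
i=5: L=foxtrot, R=kilo=BASE -> take LEFT -> foxtrot
i=6: L=bravo, R=alpha=BASE -> take LEFT -> bravo
Conflict count: 1

Answer: 1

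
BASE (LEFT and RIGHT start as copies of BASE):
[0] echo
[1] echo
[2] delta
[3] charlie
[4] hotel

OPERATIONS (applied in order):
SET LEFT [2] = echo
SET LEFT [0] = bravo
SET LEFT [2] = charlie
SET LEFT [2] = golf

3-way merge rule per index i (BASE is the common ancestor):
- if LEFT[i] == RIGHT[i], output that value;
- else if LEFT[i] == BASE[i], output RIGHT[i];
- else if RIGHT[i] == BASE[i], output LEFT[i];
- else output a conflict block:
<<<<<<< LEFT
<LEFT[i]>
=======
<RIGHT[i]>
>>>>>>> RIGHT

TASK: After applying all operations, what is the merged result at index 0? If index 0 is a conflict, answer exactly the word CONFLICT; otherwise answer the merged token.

Answer: bravo

Derivation:
Final LEFT:  [bravo, echo, golf, charlie, hotel]
Final RIGHT: [echo, echo, delta, charlie, hotel]
i=0: L=bravo, R=echo=BASE -> take LEFT -> bravo
i=1: L=echo R=echo -> agree -> echo
i=2: L=golf, R=delta=BASE -> take LEFT -> golf
i=3: L=charlie R=charlie -> agree -> charlie
i=4: L=hotel R=hotel -> agree -> hotel
Index 0 -> bravo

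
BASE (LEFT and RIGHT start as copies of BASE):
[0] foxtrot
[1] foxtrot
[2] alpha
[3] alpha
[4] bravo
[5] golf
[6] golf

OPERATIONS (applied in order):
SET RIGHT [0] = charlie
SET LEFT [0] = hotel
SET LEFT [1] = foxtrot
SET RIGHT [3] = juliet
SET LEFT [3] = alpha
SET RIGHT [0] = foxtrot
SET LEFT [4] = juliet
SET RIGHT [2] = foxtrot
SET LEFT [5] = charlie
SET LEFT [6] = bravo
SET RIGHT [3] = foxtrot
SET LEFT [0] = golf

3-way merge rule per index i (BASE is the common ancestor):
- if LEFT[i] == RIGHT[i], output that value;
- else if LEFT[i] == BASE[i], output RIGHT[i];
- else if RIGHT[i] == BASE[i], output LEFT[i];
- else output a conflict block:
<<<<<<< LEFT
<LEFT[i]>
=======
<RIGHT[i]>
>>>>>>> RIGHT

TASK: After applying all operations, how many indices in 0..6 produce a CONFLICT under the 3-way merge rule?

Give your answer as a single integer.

Answer: 0

Derivation:
Final LEFT:  [golf, foxtrot, alpha, alpha, juliet, charlie, bravo]
Final RIGHT: [foxtrot, foxtrot, foxtrot, foxtrot, bravo, golf, golf]
i=0: L=golf, R=foxtrot=BASE -> take LEFT -> golf
i=1: L=foxtrot R=foxtrot -> agree -> foxtrot
i=2: L=alpha=BASE, R=foxtrot -> take RIGHT -> foxtrot
i=3: L=alpha=BASE, R=foxtrot -> take RIGHT -> foxtrot
i=4: L=juliet, R=bravo=BASE -> take LEFT -> juliet
i=5: L=charlie, R=golf=BASE -> take LEFT -> charlie
i=6: L=bravo, R=golf=BASE -> take LEFT -> bravo
Conflict count: 0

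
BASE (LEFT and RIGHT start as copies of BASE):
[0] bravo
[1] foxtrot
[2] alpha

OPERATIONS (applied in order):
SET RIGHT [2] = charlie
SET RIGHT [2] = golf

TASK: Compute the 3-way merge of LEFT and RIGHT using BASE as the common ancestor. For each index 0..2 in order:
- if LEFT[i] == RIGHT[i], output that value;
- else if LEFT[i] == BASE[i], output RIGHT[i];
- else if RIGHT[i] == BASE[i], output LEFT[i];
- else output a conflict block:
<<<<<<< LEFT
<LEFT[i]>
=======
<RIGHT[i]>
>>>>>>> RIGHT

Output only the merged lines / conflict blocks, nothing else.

Final LEFT:  [bravo, foxtrot, alpha]
Final RIGHT: [bravo, foxtrot, golf]
i=0: L=bravo R=bravo -> agree -> bravo
i=1: L=foxtrot R=foxtrot -> agree -> foxtrot
i=2: L=alpha=BASE, R=golf -> take RIGHT -> golf

Answer: bravo
foxtrot
golf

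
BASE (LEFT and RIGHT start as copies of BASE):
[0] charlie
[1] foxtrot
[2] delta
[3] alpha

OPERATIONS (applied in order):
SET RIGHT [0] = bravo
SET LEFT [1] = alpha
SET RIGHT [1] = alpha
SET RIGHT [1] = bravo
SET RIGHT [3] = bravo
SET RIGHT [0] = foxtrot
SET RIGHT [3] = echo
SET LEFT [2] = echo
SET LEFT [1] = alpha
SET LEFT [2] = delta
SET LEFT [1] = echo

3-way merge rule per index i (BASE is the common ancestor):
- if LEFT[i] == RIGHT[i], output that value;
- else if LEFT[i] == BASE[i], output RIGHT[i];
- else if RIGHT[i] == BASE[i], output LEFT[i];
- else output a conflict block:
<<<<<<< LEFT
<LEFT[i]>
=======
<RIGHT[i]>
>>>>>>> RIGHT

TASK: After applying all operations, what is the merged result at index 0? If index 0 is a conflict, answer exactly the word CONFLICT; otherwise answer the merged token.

Answer: foxtrot

Derivation:
Final LEFT:  [charlie, echo, delta, alpha]
Final RIGHT: [foxtrot, bravo, delta, echo]
i=0: L=charlie=BASE, R=foxtrot -> take RIGHT -> foxtrot
i=1: BASE=foxtrot L=echo R=bravo all differ -> CONFLICT
i=2: L=delta R=delta -> agree -> delta
i=3: L=alpha=BASE, R=echo -> take RIGHT -> echo
Index 0 -> foxtrot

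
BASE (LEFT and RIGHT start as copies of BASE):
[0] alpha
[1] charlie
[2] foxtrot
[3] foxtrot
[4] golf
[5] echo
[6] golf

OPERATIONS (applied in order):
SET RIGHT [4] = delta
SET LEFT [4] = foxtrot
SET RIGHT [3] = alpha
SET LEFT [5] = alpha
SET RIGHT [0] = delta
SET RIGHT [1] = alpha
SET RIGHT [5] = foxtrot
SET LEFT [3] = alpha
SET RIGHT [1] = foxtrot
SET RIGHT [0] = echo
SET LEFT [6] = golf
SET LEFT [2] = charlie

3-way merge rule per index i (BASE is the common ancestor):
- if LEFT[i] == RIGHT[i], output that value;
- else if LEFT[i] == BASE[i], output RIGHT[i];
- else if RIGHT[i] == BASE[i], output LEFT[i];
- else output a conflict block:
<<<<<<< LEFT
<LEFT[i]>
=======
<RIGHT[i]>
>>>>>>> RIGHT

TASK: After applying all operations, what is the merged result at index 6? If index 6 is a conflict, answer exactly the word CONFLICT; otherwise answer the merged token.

Final LEFT:  [alpha, charlie, charlie, alpha, foxtrot, alpha, golf]
Final RIGHT: [echo, foxtrot, foxtrot, alpha, delta, foxtrot, golf]
i=0: L=alpha=BASE, R=echo -> take RIGHT -> echo
i=1: L=charlie=BASE, R=foxtrot -> take RIGHT -> foxtrot
i=2: L=charlie, R=foxtrot=BASE -> take LEFT -> charlie
i=3: L=alpha R=alpha -> agree -> alpha
i=4: BASE=golf L=foxtrot R=delta all differ -> CONFLICT
i=5: BASE=echo L=alpha R=foxtrot all differ -> CONFLICT
i=6: L=golf R=golf -> agree -> golf
Index 6 -> golf

Answer: golf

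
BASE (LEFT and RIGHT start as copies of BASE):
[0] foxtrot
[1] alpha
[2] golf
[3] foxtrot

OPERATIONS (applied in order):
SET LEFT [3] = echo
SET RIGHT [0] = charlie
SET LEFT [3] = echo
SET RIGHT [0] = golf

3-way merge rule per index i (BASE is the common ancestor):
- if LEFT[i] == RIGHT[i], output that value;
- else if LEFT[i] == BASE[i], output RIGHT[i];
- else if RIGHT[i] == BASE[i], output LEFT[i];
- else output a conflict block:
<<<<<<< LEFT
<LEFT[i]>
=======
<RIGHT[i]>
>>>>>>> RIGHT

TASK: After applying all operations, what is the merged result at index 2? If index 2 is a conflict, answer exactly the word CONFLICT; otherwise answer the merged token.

Final LEFT:  [foxtrot, alpha, golf, echo]
Final RIGHT: [golf, alpha, golf, foxtrot]
i=0: L=foxtrot=BASE, R=golf -> take RIGHT -> golf
i=1: L=alpha R=alpha -> agree -> alpha
i=2: L=golf R=golf -> agree -> golf
i=3: L=echo, R=foxtrot=BASE -> take LEFT -> echo
Index 2 -> golf

Answer: golf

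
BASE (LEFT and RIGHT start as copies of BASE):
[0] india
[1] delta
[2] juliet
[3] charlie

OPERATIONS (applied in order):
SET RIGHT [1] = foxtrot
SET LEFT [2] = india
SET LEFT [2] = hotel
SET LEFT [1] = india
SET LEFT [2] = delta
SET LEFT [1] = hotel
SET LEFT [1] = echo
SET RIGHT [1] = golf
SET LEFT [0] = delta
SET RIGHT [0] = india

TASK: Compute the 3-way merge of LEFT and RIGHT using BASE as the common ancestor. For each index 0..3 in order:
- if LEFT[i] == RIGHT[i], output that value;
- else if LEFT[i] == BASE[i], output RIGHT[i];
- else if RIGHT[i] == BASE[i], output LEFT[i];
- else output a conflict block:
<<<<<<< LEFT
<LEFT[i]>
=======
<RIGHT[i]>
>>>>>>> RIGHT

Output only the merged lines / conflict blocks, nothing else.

Final LEFT:  [delta, echo, delta, charlie]
Final RIGHT: [india, golf, juliet, charlie]
i=0: L=delta, R=india=BASE -> take LEFT -> delta
i=1: BASE=delta L=echo R=golf all differ -> CONFLICT
i=2: L=delta, R=juliet=BASE -> take LEFT -> delta
i=3: L=charlie R=charlie -> agree -> charlie

Answer: delta
<<<<<<< LEFT
echo
=======
golf
>>>>>>> RIGHT
delta
charlie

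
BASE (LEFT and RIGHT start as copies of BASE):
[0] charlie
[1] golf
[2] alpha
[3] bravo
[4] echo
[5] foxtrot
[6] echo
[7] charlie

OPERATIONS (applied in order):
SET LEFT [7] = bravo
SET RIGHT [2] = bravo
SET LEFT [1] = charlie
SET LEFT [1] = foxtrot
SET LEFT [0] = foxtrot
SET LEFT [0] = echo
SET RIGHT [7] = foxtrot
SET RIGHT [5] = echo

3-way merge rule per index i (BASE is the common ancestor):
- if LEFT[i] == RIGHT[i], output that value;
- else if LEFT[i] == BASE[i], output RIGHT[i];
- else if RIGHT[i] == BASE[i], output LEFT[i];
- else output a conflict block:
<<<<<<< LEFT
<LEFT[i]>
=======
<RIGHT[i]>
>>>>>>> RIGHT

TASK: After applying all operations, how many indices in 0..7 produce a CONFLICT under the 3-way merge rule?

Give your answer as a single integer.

Final LEFT:  [echo, foxtrot, alpha, bravo, echo, foxtrot, echo, bravo]
Final RIGHT: [charlie, golf, bravo, bravo, echo, echo, echo, foxtrot]
i=0: L=echo, R=charlie=BASE -> take LEFT -> echo
i=1: L=foxtrot, R=golf=BASE -> take LEFT -> foxtrot
i=2: L=alpha=BASE, R=bravo -> take RIGHT -> bravo
i=3: L=bravo R=bravo -> agree -> bravo
i=4: L=echo R=echo -> agree -> echo
i=5: L=foxtrot=BASE, R=echo -> take RIGHT -> echo
i=6: L=echo R=echo -> agree -> echo
i=7: BASE=charlie L=bravo R=foxtrot all differ -> CONFLICT
Conflict count: 1

Answer: 1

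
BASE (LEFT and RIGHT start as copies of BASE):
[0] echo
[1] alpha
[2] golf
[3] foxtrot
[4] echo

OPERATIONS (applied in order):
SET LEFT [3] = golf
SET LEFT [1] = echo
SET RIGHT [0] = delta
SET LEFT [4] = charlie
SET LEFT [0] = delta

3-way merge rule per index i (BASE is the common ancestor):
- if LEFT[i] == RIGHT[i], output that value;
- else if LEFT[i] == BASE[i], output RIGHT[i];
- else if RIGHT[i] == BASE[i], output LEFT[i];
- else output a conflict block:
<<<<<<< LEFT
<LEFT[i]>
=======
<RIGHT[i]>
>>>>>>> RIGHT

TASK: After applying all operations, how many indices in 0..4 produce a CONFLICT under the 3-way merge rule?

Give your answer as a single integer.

Answer: 0

Derivation:
Final LEFT:  [delta, echo, golf, golf, charlie]
Final RIGHT: [delta, alpha, golf, foxtrot, echo]
i=0: L=delta R=delta -> agree -> delta
i=1: L=echo, R=alpha=BASE -> take LEFT -> echo
i=2: L=golf R=golf -> agree -> golf
i=3: L=golf, R=foxtrot=BASE -> take LEFT -> golf
i=4: L=charlie, R=echo=BASE -> take LEFT -> charlie
Conflict count: 0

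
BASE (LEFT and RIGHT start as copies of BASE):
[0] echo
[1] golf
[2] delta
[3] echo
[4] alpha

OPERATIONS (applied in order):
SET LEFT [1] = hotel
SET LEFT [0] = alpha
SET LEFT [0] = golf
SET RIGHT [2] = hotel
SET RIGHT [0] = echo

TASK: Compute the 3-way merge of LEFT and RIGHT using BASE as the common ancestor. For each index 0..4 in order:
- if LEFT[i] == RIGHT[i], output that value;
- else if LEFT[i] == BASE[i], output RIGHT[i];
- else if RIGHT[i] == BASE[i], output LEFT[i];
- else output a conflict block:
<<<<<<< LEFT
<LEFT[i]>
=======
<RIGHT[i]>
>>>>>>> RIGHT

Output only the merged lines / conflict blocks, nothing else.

Final LEFT:  [golf, hotel, delta, echo, alpha]
Final RIGHT: [echo, golf, hotel, echo, alpha]
i=0: L=golf, R=echo=BASE -> take LEFT -> golf
i=1: L=hotel, R=golf=BASE -> take LEFT -> hotel
i=2: L=delta=BASE, R=hotel -> take RIGHT -> hotel
i=3: L=echo R=echo -> agree -> echo
i=4: L=alpha R=alpha -> agree -> alpha

Answer: golf
hotel
hotel
echo
alpha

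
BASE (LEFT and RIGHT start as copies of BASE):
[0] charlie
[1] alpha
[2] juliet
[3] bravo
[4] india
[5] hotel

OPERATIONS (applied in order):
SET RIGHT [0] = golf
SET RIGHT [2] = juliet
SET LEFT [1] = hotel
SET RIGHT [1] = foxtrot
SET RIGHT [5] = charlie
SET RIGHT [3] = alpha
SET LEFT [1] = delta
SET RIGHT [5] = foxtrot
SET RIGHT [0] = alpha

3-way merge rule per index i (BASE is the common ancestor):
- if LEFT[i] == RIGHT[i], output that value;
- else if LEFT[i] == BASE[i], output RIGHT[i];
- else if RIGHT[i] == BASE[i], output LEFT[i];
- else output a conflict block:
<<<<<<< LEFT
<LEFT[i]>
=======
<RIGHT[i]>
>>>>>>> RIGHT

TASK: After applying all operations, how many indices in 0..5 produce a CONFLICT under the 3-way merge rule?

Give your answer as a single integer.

Final LEFT:  [charlie, delta, juliet, bravo, india, hotel]
Final RIGHT: [alpha, foxtrot, juliet, alpha, india, foxtrot]
i=0: L=charlie=BASE, R=alpha -> take RIGHT -> alpha
i=1: BASE=alpha L=delta R=foxtrot all differ -> CONFLICT
i=2: L=juliet R=juliet -> agree -> juliet
i=3: L=bravo=BASE, R=alpha -> take RIGHT -> alpha
i=4: L=india R=india -> agree -> india
i=5: L=hotel=BASE, R=foxtrot -> take RIGHT -> foxtrot
Conflict count: 1

Answer: 1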